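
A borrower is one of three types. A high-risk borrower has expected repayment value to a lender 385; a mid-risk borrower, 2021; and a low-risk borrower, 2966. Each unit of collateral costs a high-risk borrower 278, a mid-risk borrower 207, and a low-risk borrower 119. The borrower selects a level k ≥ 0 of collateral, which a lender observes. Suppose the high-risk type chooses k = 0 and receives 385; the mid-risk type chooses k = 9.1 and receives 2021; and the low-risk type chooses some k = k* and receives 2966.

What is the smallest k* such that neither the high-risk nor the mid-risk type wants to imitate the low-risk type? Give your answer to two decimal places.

13.67

Mid-risk type (on-path payoff 2021 − 207×9.1 = 137.3) won't mimic when 137.3 ≥ 2966 − 207·k*, i.e. k* ≥ 13.67.
High-risk type (on-path payoff 385) won't mimic when 385 ≥ 2966 − 278·k*, i.e. k* ≥ 9.28.
Both must hold, so k* = max(9.28, 13.67) = 13.67. The mid-risk type's constraint binds.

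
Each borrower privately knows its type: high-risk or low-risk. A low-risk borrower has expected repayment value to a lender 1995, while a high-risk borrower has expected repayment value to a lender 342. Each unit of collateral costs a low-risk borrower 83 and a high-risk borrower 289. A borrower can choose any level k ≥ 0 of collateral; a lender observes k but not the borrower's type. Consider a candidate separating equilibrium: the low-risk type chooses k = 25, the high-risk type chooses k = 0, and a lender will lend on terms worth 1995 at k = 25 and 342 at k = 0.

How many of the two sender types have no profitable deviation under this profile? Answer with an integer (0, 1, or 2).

1

High-risk type: stay at 0 → 342; mimic → 1995 − 289 × 25 = -5230. IC holds (342 ≥ -5230).
Low-risk type: signal → 1995 − 83 × 25 = -80; deviate to 0 → 342. IC fails (-80 < 342).
1 of 2 constraints hold, so this profile is not an equilibrium.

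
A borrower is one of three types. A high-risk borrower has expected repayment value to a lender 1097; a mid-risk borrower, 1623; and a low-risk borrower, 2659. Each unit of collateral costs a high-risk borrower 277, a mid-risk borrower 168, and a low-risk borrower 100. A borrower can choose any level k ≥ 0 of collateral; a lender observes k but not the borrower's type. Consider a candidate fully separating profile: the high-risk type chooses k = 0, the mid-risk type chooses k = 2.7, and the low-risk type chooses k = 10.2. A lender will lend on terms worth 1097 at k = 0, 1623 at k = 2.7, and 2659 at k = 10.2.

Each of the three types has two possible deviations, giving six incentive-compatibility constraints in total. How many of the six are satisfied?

Low-risk (own payoff 2659 − 100×10.2 = 1639): to k=0 gives 1097 → no gain ✓; to k=2.7 gives 1623 − 100×2.7 = 1353 → no gain ✓.
Mid-risk (own payoff 1623 − 168×2.7 = 1169.4): to k=0 gives 1097 → no gain ✓; to k=10.2 gives 2659 − 168×10.2 = 945.4 → no gain ✓.
High-risk (own payoff 1097): to k=2.7 gives 1623 − 277×2.7 = 875.1 → no gain ✓; to k=10.2 gives 2659 − 277×10.2 = -166.4 → no gain ✓.
6 of the 6 constraints hold; this profile is a separating equilibrium.

6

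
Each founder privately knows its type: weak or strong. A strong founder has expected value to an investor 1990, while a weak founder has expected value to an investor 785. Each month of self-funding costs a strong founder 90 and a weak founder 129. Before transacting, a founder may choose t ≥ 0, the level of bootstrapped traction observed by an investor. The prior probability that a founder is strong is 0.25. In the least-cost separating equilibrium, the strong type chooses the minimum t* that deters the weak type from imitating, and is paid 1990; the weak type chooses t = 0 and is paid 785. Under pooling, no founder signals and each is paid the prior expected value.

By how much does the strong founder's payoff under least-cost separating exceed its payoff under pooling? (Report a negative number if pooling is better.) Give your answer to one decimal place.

Least-cost separating signal: t* solves 785 = 1990 − 129·t*, so t* = (1990 − 785)/129 ≈ 9.3411.
Strong type's separating payoff: 1990 − 90 × t* = 1990 − 90 × (1990 − 785)/129 = 1990 − 108450/129 ≈ 1149.302.
Pooling payoff: 0.25 × 1990 + 0.75 × 785 = 1086.25.
Difference: 1149.302 − 1086.25 = 63.052, i.e. 63.1 to one decimal place.
The strong type prefers to separate.

63.1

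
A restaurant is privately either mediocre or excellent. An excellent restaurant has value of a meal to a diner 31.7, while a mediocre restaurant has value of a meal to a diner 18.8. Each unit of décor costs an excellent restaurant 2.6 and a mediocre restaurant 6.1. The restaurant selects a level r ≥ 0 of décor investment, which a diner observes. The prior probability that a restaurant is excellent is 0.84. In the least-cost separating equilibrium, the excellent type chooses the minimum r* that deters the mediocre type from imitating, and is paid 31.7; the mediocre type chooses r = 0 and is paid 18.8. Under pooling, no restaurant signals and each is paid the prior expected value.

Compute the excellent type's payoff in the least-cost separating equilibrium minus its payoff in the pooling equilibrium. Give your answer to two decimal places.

-3.43

Least-cost separating signal: r* solves 18.8 = 31.7 − 6.1·r*, so r* = (31.7 − 18.8)/6.1 ≈ 2.1148.
Excellent type's separating payoff: 31.7 − 2.6 × r* = 31.7 − 2.6 × (31.7 − 18.8)/6.1 = 31.7 − 33.54/6.1 ≈ 26.2016.
Pooling payoff: 0.84 × 31.7 + 0.16 × 18.8 = 29.636.
Difference: 26.2016 − 29.636 = -3.4344, i.e. -3.43 to two decimal places.
The excellent type would prefer the pooling outcome.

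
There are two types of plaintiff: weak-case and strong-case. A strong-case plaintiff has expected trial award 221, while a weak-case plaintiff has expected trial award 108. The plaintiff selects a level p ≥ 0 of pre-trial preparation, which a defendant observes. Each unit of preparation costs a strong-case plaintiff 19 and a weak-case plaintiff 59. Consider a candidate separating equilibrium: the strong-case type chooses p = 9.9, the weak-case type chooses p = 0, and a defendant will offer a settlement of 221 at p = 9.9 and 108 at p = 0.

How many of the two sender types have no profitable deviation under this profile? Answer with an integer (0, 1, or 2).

Strong-case type: signal → 221 − 19 × 9.9 = 32.9; deviate to 0 → 108. IC fails (32.9 < 108).
Weak-case type: stay at 0 → 108; mimic → 221 − 59 × 9.9 = -363.1. IC holds (108 ≥ -363.1).
1 of 2 constraints hold, so this profile is not an equilibrium.

1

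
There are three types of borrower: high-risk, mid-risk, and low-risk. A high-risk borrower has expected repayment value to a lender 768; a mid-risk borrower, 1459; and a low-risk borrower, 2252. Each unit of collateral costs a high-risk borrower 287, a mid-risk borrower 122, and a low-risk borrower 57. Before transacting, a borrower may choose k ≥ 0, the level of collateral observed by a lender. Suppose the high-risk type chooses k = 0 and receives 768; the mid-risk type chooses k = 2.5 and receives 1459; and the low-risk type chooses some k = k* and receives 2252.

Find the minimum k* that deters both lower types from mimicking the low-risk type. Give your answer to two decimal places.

9.00

Mid-risk type (on-path payoff 1459 − 122×2.5 = 1154) won't mimic when 1154 ≥ 2252 − 122·k*, i.e. k* ≥ 9.00.
High-risk type (on-path payoff 768) won't mimic when 768 ≥ 2252 − 287·k*, i.e. k* ≥ 5.17.
Both must hold, so k* = max(5.17, 9.00) = 9.00. The mid-risk type's constraint binds.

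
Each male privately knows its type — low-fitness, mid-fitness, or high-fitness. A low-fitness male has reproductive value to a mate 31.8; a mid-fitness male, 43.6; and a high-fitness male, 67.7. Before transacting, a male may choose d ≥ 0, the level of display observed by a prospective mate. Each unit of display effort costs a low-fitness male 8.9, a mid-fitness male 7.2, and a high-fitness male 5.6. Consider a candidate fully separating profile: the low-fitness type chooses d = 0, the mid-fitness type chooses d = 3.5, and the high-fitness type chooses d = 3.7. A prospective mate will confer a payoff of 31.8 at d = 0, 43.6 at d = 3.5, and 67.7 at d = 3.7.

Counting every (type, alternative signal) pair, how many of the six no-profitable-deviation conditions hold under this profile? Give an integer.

Low-fitness (own payoff 31.8): to d=3.5 gives 43.6 − 8.9×3.5 = 12.45 → no gain ✓; to d=3.7 gives 67.7 − 8.9×3.7 = 34.77 → profitable ✗.
Mid-fitness (own payoff 43.6 − 7.2×3.5 = 18.4): to d=0 gives 31.8 → profitable ✗; to d=3.7 gives 67.7 − 7.2×3.7 = 41.06 → profitable ✗.
High-fitness (own payoff 67.7 − 5.6×3.7 = 46.98): to d=0 gives 31.8 → no gain ✓; to d=3.5 gives 43.6 − 5.6×3.5 = 24 → no gain ✓.
3 of the 6 constraints hold; not an equilibrium.

3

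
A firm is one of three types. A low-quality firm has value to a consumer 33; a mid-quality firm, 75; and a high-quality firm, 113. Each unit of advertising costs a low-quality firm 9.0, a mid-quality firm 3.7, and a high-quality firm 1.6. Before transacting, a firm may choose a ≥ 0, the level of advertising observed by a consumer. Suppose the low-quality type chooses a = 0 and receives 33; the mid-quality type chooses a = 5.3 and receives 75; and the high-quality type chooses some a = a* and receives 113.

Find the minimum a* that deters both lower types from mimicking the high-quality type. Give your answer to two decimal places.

15.57

Mid-quality type (on-path payoff 75 − 3.7×5.3 = 55.39) won't mimic when 55.39 ≥ 113 − 3.7·a*, i.e. a* ≥ 15.57.
Low-quality type (on-path payoff 33) won't mimic when 33 ≥ 113 − 9.0·a*, i.e. a* ≥ 8.89.
Both must hold, so a* = max(8.89, 15.57) = 15.57. The mid-quality type's constraint binds.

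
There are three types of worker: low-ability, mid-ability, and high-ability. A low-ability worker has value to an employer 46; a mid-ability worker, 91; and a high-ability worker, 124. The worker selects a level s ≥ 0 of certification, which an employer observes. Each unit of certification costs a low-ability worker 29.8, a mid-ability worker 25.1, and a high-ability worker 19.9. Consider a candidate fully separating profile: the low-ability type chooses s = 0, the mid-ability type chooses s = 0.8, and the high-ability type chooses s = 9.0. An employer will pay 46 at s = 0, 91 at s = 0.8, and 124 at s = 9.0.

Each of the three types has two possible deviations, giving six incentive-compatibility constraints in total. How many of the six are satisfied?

3

High-ability (own payoff 124 − 19.9×9.0 = -55.1): to s=0 gives 46 → profitable ✗; to s=0.8 gives 91 − 19.9×0.8 = 75.08 → profitable ✗.
Mid-ability (own payoff 91 − 25.1×0.8 = 70.92): to s=0 gives 46 → no gain ✓; to s=9.0 gives 124 − 25.1×9.0 = -101.9 → no gain ✓.
Low-ability (own payoff 46): to s=0.8 gives 91 − 29.8×0.8 = 67.16 → profitable ✗; to s=9.0 gives 124 − 29.8×9.0 = -144.2 → no gain ✓.
3 of the 6 constraints hold; not an equilibrium.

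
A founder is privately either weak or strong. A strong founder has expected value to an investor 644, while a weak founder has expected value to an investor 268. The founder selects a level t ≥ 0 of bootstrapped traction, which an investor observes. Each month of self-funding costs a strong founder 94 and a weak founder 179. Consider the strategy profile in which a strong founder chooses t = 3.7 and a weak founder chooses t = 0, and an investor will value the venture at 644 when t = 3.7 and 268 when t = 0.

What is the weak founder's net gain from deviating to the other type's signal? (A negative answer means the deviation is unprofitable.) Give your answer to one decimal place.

-286.3

Playing t = 0 the weak founder receives 268.
Deviating to t = 3.7 brings payment 644 at cost 179 × 3.7 = 662.3, netting -18.3.
Gain from deviating: -18.3 − 268 = -286.3.
The gain is negative, so the weak type's incentive-compatibility constraint is satisfied.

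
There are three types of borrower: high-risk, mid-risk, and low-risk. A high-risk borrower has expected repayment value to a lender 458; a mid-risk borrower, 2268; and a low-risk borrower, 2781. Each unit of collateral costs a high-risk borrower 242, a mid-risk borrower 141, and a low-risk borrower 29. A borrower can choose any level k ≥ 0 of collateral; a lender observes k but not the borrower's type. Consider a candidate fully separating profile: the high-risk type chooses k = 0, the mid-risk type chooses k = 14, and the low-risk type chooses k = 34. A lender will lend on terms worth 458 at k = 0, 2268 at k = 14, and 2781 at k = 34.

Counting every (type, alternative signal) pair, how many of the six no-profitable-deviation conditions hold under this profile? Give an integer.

Low-risk (own payoff 2781 − 29×34 = 1795): to k=0 gives 458 → no gain ✓; to k=14 gives 2268 − 29×14 = 1862 → profitable ✗.
Mid-risk (own payoff 2268 − 141×14 = 294): to k=0 gives 458 → profitable ✗; to k=34 gives 2781 − 141×34 = -2013 → no gain ✓.
High-risk (own payoff 458): to k=14 gives 2268 − 242×14 = -1120 → no gain ✓; to k=34 gives 2781 − 242×34 = -5447 → no gain ✓.
4 of the 6 constraints hold; not an equilibrium.

4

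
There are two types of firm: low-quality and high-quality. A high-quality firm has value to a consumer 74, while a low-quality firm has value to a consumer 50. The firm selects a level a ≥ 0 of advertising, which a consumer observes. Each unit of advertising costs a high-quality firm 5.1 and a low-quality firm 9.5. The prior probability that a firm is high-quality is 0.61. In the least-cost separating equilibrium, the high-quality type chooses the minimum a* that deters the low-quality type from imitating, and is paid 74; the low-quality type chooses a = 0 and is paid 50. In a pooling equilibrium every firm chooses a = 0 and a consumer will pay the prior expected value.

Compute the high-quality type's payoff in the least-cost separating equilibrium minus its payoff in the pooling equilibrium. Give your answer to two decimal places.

-3.52

Least-cost separating signal: a* solves 50 = 74 − 9.5·a*, so a* = (74 − 50)/9.5 ≈ 2.5263.
High-quality type's separating payoff: 74 − 5.1 × a* = 74 − 5.1 × (74 − 50)/9.5 = 74 − 122.4/9.5 ≈ 61.1158.
Pooling payoff: 0.61 × 74 + 0.39 × 50 = 64.64.
Difference: 61.1158 − 64.64 = -3.5242, i.e. -3.52 to two decimal places.
The high-quality type would prefer the pooling outcome.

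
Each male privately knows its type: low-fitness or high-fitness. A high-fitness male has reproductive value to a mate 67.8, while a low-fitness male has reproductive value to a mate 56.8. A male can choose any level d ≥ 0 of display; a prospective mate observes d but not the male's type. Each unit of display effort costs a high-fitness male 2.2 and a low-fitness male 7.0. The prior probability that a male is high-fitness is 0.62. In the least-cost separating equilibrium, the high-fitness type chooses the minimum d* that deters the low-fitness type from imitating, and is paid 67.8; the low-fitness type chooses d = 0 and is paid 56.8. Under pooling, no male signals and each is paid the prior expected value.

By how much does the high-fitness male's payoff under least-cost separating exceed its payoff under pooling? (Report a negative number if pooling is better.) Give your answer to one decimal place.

Least-cost separating signal: d* solves 56.8 = 67.8 − 7.0·d*, so d* = (67.8 − 56.8)/7.0 ≈ 1.5714.
High-fitness type's separating payoff: 67.8 − 2.2 × d* = 67.8 − 2.2 × (67.8 − 56.8)/7.0 = 67.8 − 24.2/7.0 ≈ 64.343.
Pooling payoff: 0.62 × 67.8 + 0.38 × 56.8 = 63.62.
Difference: 64.343 − 63.62 = 0.723, i.e. 0.7 to one decimal place.
The high-fitness type prefers to separate.

0.7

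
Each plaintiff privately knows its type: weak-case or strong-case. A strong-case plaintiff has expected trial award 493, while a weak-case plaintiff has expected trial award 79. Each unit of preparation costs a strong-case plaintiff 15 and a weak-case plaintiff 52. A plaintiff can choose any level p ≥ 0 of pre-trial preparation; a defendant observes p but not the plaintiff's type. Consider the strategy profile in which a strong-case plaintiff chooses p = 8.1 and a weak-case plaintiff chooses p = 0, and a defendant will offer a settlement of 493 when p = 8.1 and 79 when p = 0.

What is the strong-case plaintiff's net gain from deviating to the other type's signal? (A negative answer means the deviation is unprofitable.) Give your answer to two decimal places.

Playing p = 8.1 the strong-case plaintiff receives 493 − 15 × 8.1 = 371.5.
Deviating to p = 0 yields 79 instead.
Gain from deviating: 79 − 371.5 = -292.50.
The gain is negative, so the strong-case type's incentive-compatibility constraint is satisfied.

-292.50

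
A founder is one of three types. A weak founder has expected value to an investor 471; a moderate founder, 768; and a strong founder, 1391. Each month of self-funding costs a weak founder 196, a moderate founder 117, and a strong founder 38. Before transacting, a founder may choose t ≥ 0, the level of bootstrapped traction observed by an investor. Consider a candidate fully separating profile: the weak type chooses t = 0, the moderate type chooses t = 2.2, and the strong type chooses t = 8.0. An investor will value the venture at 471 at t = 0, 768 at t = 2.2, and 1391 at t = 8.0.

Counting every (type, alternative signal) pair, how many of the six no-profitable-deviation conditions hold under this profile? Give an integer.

Strong (own payoff 1391 − 38×8.0 = 1087): to t=0 gives 471 → no gain ✓; to t=2.2 gives 768 − 38×2.2 = 684.4 → no gain ✓.
Moderate (own payoff 768 − 117×2.2 = 510.6): to t=0 gives 471 → no gain ✓; to t=8.0 gives 1391 − 117×8.0 = 455 → no gain ✓.
Weak (own payoff 471): to t=2.2 gives 768 − 196×2.2 = 336.8 → no gain ✓; to t=8.0 gives 1391 − 196×8.0 = -177 → no gain ✓.
6 of the 6 constraints hold; this profile is a separating equilibrium.

6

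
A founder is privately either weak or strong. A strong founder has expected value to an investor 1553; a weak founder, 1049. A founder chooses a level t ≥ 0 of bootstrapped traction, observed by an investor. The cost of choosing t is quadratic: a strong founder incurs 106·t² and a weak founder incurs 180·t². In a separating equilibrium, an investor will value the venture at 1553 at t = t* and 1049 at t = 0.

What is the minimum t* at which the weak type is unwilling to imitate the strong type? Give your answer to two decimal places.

1.67

The weak type at t = 0 receives 1049; imitating at t* yields 1553 − 180·t*².
Indifference: 1049 = 1553 − 180·t*², so t*² = (1553 − 1049) / 180 = 2.8.
t* = √2.8 ≈ 1.67.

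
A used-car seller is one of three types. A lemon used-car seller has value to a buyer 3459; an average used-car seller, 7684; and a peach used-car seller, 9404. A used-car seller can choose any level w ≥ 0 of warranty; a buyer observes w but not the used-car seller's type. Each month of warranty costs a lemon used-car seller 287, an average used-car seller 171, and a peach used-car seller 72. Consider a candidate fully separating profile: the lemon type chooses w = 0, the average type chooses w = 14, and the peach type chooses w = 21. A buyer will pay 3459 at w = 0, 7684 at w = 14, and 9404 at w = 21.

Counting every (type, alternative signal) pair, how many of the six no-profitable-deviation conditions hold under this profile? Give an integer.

4

Average (own payoff 7684 − 171×14 = 5290): to w=0 gives 3459 → no gain ✓; to w=21 gives 9404 − 171×21 = 5813 → profitable ✗.
Peach (own payoff 9404 − 72×21 = 7892): to w=0 gives 3459 → no gain ✓; to w=14 gives 7684 − 72×14 = 6676 → no gain ✓.
Lemon (own payoff 3459): to w=14 gives 7684 − 287×14 = 3666 → profitable ✗; to w=21 gives 9404 − 287×21 = 3377 → no gain ✓.
4 of the 6 constraints hold; not an equilibrium.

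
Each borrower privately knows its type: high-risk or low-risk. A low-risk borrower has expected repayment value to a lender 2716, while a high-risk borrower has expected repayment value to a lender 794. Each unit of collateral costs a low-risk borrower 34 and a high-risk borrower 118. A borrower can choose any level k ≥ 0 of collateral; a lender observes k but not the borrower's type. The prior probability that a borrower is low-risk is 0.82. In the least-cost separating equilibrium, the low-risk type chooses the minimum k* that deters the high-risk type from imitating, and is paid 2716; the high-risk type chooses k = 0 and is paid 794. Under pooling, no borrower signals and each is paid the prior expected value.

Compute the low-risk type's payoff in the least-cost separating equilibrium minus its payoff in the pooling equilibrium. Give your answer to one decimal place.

Least-cost separating signal: k* solves 794 = 2716 − 118·k*, so k* = (2716 − 794)/118 ≈ 16.2881.
Low-risk type's separating payoff: 2716 − 34 × k* = 2716 − 34 × (2716 − 794)/118 = 2716 − 65348/118 ≈ 2162.203.
Pooling payoff: 0.82 × 2716 + 0.18 × 794 = 2370.04.
Difference: 2162.203 − 2370.04 = -207.837, i.e. -207.8 to one decimal place.
The low-risk type would prefer the pooling outcome.

-207.8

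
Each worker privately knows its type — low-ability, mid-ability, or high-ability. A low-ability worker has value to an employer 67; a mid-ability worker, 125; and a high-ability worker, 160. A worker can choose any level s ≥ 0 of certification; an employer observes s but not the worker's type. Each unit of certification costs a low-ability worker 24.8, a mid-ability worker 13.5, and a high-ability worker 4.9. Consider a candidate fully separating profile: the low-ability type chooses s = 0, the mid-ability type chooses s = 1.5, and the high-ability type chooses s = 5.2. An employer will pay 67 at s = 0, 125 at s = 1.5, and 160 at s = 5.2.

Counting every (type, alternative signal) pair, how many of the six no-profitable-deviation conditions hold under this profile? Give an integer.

5

Mid-ability (own payoff 125 − 13.5×1.5 = 104.75): to s=0 gives 67 → no gain ✓; to s=5.2 gives 160 − 13.5×5.2 = 89.8 → no gain ✓.
High-ability (own payoff 160 − 4.9×5.2 = 134.52): to s=0 gives 67 → no gain ✓; to s=1.5 gives 125 − 4.9×1.5 = 117.65 → no gain ✓.
Low-ability (own payoff 67): to s=1.5 gives 125 − 24.8×1.5 = 87.8 → profitable ✗; to s=5.2 gives 160 − 24.8×5.2 = 31.04 → no gain ✓.
5 of the 6 constraints hold; not an equilibrium.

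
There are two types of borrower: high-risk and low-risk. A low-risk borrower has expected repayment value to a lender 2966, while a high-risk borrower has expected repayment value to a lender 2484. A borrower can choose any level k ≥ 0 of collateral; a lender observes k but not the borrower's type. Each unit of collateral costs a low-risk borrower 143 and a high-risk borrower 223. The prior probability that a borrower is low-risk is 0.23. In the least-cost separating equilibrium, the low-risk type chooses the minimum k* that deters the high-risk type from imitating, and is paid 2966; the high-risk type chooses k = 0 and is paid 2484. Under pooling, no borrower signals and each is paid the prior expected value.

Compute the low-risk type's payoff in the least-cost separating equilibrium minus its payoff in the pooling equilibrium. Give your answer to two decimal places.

62.05

Least-cost separating signal: k* solves 2484 = 2966 − 223·k*, so k* = (2966 − 2484)/223 ≈ 2.1614.
Low-risk type's separating payoff: 2966 − 143 × k* = 2966 − 143 × (2966 − 2484)/223 = 2966 − 68926/223 ≈ 2656.9148.
Pooling payoff: 0.23 × 2966 + 0.77 × 2484 = 2594.86.
Difference: 2656.9148 − 2594.86 = 62.0548, i.e. 62.05 to two decimal places.
The low-risk type prefers to separate.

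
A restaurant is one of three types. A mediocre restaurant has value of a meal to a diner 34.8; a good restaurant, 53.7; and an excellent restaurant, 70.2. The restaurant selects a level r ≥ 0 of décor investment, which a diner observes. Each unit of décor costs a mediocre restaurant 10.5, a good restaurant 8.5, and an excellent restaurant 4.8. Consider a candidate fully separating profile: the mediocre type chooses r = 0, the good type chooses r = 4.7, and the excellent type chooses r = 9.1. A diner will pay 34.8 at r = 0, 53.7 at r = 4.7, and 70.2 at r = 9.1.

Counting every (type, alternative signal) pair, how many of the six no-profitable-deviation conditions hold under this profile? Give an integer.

Good (own payoff 53.7 − 8.5×4.7 = 13.75): to r=0 gives 34.8 → profitable ✗; to r=9.1 gives 70.2 − 8.5×9.1 = -7.15 → no gain ✓.
Mediocre (own payoff 34.8): to r=4.7 gives 53.7 − 10.5×4.7 = 4.35 → no gain ✓; to r=9.1 gives 70.2 − 10.5×9.1 = -25.35 → no gain ✓.
Excellent (own payoff 70.2 − 4.8×9.1 = 26.52): to r=0 gives 34.8 → profitable ✗; to r=4.7 gives 53.7 − 4.8×4.7 = 31.14 → profitable ✗.
3 of the 6 constraints hold; not an equilibrium.

3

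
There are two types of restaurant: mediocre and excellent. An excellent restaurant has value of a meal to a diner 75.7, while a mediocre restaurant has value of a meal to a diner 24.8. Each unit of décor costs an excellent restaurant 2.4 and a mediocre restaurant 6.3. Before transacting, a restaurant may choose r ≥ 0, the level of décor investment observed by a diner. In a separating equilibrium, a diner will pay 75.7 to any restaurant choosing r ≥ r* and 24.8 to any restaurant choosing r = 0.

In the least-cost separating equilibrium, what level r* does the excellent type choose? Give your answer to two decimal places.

A mediocre restaurant choosing r = 0 receives 24.8.
Imitating at r* instead would pay 75.7 at cost 6.3·r*, netting 75.7 − 6.3·r*.
Indifference: 24.8 = 75.7 − 6.3·r*, so r* = (75.7 − 24.8) / 6.3 ≈ 8.08.
This is the mediocre type's binding incentive-compatibility constraint; any r ≥ 8.08 sustains separation on that side.

8.08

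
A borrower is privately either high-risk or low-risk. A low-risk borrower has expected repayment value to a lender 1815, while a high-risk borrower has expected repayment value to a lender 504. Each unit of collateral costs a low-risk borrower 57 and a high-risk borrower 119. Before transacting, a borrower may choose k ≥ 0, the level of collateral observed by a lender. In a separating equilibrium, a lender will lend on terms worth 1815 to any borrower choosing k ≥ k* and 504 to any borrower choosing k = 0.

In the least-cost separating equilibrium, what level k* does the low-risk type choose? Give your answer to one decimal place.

11.0

A high-risk borrower choosing k = 0 receives 504.
Imitating at k* instead would pay 1815 at cost 119·k*, netting 1815 − 119·k*.
Indifference: 504 = 1815 − 119·k*, so k* = (1815 − 504) / 119 ≈ 11.0.
This is the high-risk type's binding incentive-compatibility constraint; any k ≥ 11.0 sustains separation on that side.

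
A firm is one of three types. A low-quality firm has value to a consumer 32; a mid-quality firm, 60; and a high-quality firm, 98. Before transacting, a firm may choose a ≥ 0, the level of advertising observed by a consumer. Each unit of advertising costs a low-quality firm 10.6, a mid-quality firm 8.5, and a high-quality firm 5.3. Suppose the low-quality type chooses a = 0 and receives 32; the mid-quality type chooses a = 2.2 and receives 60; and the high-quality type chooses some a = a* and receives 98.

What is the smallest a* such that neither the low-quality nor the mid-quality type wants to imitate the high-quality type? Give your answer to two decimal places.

6.67

Low-quality type (on-path payoff 32) won't mimic when 32 ≥ 98 − 10.6·a*, i.e. a* ≥ 6.23.
Mid-quality type (on-path payoff 60 − 8.5×2.2 = 41.3) won't mimic when 41.3 ≥ 98 − 8.5·a*, i.e. a* ≥ 6.67.
Both must hold, so a* = max(6.23, 6.67) = 6.67. The mid-quality type's constraint binds.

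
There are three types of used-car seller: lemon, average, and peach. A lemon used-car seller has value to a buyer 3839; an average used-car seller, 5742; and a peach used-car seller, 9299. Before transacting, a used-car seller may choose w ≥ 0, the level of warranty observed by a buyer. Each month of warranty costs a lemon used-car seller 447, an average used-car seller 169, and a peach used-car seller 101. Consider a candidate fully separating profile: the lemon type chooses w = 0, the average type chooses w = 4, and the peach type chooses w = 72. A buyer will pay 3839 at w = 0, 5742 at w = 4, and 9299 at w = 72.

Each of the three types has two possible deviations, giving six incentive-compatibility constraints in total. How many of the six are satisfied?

Lemon (own payoff 3839): to w=4 gives 5742 − 447×4 = 3954 → profitable ✗; to w=72 gives 9299 − 447×72 = -22885 → no gain ✓.
Average (own payoff 5742 − 169×4 = 5066): to w=0 gives 3839 → no gain ✓; to w=72 gives 9299 − 169×72 = -2869 → no gain ✓.
Peach (own payoff 9299 − 101×72 = 2027): to w=0 gives 3839 → profitable ✗; to w=4 gives 5742 − 101×4 = 5338 → profitable ✗.
3 of the 6 constraints hold; not an equilibrium.

3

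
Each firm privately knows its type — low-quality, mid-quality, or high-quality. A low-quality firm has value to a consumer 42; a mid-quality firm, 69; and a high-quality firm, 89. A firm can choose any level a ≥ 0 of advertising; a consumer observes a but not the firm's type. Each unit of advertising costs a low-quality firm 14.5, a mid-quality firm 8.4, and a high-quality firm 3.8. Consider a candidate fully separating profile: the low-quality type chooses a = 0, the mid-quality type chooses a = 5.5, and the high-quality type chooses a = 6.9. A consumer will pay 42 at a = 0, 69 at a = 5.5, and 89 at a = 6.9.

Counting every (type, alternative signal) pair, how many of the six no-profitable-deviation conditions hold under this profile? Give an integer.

4

Low-quality (own payoff 42): to a=5.5 gives 69 − 14.5×5.5 = -10.75 → no gain ✓; to a=6.9 gives 89 − 14.5×6.9 = -11.05 → no gain ✓.
Mid-quality (own payoff 69 − 8.4×5.5 = 22.8): to a=0 gives 42 → profitable ✗; to a=6.9 gives 89 − 8.4×6.9 = 31.04 → profitable ✗.
High-quality (own payoff 89 − 3.8×6.9 = 62.78): to a=0 gives 42 → no gain ✓; to a=5.5 gives 69 − 3.8×5.5 = 48.1 → no gain ✓.
4 of the 6 constraints hold; not an equilibrium.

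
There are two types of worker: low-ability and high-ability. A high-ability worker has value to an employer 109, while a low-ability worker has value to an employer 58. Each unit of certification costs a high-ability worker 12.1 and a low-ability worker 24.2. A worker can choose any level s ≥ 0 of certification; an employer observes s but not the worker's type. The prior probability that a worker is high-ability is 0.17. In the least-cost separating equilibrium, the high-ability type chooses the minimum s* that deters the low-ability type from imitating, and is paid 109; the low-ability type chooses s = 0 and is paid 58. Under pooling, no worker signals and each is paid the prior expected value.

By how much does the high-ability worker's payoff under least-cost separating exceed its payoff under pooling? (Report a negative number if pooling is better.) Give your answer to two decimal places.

16.83

Least-cost separating signal: s* solves 58 = 109 − 24.2·s*, so s* = (109 − 58)/24.2 ≈ 2.1074.
High-ability type's separating payoff: 109 − 12.1 × s* = 109 − 12.1 × (109 − 58)/24.2 = 109 − 617.1/24.2 = 83.5.
Pooling payoff: 0.17 × 109 + 0.83 × 58 = 66.67.
Difference: 83.5 − 66.67 = 16.83.
The high-ability type prefers to separate.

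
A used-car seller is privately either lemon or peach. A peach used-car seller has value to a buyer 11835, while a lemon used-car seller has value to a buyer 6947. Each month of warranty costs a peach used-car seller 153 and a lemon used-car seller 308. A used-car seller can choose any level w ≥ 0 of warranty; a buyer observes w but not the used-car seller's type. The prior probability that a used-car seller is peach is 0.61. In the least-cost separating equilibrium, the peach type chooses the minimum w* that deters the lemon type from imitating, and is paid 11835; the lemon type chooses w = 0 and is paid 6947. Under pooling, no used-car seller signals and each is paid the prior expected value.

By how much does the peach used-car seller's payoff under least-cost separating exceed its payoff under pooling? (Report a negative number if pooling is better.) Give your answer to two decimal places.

-521.81

Least-cost separating signal: w* solves 6947 = 11835 − 308·w*, so w* = (11835 − 6947)/308 ≈ 15.8701.
Peach type's separating payoff: 11835 − 153 × w* = 11835 − 153 × (11835 − 6947)/308 = 11835 − 747864/308 ≈ 9406.8701.
Pooling payoff: 0.61 × 11835 + 0.39 × 6947 = 9928.68.
Difference: 9406.8701 − 9928.68 = -521.8099, i.e. -521.81 to two decimal places.
The peach type would prefer the pooling outcome.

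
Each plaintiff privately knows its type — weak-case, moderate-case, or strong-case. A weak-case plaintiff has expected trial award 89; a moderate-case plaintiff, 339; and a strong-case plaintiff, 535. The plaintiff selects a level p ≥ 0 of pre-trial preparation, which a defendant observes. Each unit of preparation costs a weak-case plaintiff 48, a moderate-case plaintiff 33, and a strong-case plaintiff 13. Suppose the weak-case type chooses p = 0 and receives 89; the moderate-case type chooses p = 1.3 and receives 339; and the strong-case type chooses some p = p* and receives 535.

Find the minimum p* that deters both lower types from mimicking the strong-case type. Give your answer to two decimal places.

9.29

Moderate-case type (on-path payoff 339 − 33×1.3 = 296.1) won't mimic when 296.1 ≥ 535 − 33·p*, i.e. p* ≥ 7.24.
Weak-case type (on-path payoff 89) won't mimic when 89 ≥ 535 − 48·p*, i.e. p* ≥ 9.29.
Both must hold, so p* = max(9.29, 7.24) = 9.29. The weak-case type's constraint binds.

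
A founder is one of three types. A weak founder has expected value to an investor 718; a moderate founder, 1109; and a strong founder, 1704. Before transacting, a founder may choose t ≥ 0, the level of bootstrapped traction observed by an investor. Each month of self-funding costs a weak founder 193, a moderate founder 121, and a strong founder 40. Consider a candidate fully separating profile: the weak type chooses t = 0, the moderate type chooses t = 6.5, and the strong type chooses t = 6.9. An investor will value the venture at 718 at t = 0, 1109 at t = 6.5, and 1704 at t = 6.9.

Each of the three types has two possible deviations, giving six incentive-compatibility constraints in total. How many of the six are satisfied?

Weak (own payoff 718): to t=6.5 gives 1109 − 193×6.5 = -145.5 → no gain ✓; to t=6.9 gives 1704 − 193×6.9 = 372.3 → no gain ✓.
Strong (own payoff 1704 − 40×6.9 = 1428): to t=0 gives 718 → no gain ✓; to t=6.5 gives 1109 − 40×6.5 = 849 → no gain ✓.
Moderate (own payoff 1109 − 121×6.5 = 322.5): to t=0 gives 718 → profitable ✗; to t=6.9 gives 1704 − 121×6.9 = 869.1 → profitable ✗.
4 of the 6 constraints hold; not an equilibrium.

4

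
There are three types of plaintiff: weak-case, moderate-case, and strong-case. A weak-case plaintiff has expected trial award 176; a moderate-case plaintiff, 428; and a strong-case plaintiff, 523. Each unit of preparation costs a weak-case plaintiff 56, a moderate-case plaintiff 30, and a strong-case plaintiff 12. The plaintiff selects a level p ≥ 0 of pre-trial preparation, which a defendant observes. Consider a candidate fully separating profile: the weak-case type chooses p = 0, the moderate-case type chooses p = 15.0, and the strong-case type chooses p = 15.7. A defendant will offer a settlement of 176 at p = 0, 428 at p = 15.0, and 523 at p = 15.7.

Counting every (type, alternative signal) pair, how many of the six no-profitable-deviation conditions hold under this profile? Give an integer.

4

Weak-case (own payoff 176): to p=15.0 gives 428 − 56×15.0 = -412 → no gain ✓; to p=15.7 gives 523 − 56×15.7 = -356.2 → no gain ✓.
Moderate-case (own payoff 428 − 30×15.0 = -22): to p=0 gives 176 → profitable ✗; to p=15.7 gives 523 − 30×15.7 = 52 → profitable ✗.
Strong-case (own payoff 523 − 12×15.7 = 334.6): to p=0 gives 176 → no gain ✓; to p=15.0 gives 428 − 12×15.0 = 248 → no gain ✓.
4 of the 6 constraints hold; not an equilibrium.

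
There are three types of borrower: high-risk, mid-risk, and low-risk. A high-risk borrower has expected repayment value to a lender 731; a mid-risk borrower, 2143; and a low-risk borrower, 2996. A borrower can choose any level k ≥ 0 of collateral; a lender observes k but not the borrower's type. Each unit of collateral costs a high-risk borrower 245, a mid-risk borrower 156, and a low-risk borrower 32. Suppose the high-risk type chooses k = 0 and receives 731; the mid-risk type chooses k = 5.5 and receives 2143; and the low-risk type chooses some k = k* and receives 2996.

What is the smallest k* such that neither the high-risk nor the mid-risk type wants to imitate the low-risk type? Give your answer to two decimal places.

Mid-risk type (on-path payoff 2143 − 156×5.5 = 1285) won't mimic when 1285 ≥ 2996 − 156·k*, i.e. k* ≥ 10.97.
High-risk type (on-path payoff 731) won't mimic when 731 ≥ 2996 − 245·k*, i.e. k* ≥ 9.24.
Both must hold, so k* = max(9.24, 10.97) = 10.97. The mid-risk type's constraint binds.

10.97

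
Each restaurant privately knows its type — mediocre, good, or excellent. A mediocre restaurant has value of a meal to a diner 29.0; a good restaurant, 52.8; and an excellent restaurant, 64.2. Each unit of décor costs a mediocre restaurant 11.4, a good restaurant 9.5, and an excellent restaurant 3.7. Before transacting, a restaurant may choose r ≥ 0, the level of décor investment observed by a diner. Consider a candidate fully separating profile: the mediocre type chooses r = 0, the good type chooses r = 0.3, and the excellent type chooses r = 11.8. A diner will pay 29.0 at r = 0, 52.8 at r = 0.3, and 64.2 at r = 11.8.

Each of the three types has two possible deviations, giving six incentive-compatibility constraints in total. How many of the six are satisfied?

3

Excellent (own payoff 64.2 − 3.7×11.8 = 20.54): to r=0 gives 29.0 → profitable ✗; to r=0.3 gives 52.8 − 3.7×0.3 = 51.69 → profitable ✗.
Good (own payoff 52.8 − 9.5×0.3 = 49.95): to r=0 gives 29.0 → no gain ✓; to r=11.8 gives 64.2 − 9.5×11.8 = -47.9 → no gain ✓.
Mediocre (own payoff 29.0): to r=0.3 gives 52.8 − 11.4×0.3 = 49.38 → profitable ✗; to r=11.8 gives 64.2 − 11.4×11.8 = -70.32 → no gain ✓.
3 of the 6 constraints hold; not an equilibrium.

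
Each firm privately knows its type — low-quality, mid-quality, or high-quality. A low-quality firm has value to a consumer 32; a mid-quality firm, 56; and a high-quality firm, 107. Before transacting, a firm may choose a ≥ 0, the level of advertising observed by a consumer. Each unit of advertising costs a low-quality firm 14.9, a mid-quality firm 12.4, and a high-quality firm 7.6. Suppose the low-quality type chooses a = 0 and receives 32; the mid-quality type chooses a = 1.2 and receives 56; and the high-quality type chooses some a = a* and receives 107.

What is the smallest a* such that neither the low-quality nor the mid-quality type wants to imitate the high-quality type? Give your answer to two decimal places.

Low-quality type (on-path payoff 32) won't mimic when 32 ≥ 107 − 14.9·a*, i.e. a* ≥ 5.03.
Mid-quality type (on-path payoff 56 − 12.4×1.2 = 41.12) won't mimic when 41.12 ≥ 107 − 12.4·a*, i.e. a* ≥ 5.31.
Both must hold, so a* = max(5.03, 5.31) = 5.31. The mid-quality type's constraint binds.

5.31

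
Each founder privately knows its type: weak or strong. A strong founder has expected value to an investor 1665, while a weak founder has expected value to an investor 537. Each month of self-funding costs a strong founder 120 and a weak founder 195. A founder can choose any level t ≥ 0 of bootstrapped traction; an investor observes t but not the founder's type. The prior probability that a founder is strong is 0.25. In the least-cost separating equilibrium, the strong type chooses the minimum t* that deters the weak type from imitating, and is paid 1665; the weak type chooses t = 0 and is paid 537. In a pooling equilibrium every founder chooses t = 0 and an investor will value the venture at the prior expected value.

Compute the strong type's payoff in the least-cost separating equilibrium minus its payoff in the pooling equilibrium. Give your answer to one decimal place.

151.8

Least-cost separating signal: t* solves 537 = 1665 − 195·t*, so t* = (1665 − 537)/195 ≈ 5.7846.
Strong type's separating payoff: 1665 − 120 × t* = 1665 − 120 × (1665 − 537)/195 = 1665 − 135360/195 ≈ 970.846.
Pooling payoff: 0.25 × 1665 + 0.75 × 537 = 819.
Difference: 970.846 − 819 = 151.846, i.e. 151.8 to one decimal place.
The strong type prefers to separate.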